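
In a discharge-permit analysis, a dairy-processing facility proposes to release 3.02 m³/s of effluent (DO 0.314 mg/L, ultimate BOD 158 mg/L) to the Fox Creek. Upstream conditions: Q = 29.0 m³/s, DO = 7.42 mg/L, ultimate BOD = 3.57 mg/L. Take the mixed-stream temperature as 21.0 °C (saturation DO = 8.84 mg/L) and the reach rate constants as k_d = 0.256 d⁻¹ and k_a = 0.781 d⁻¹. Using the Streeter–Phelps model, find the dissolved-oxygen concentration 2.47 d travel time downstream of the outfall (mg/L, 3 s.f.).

DO ≈ 5.12 mg/L

Mixed DO = (29.0×7.42 + 3.02×0.314)/(29.0+3.02) = 216.1/32.02 = 6.750 mg/L.
Mixed L₀ = (29.0×3.57 + 3.02×158)/(32.02) = 580.7/32.02 = 18.14 mg/L.
Initial deficit D₀ = C_s − DO₀ = 8.84 − 6.750 = 2.090 mg/L.
D(2.47) = [0.256×18.14/(0.781−0.256)](e^(−0.256×2.47) − e^(−0.781×2.47)) + 2.090 e^(−0.781×2.47)
= 8.843 × (0.5314 − 0.1453) + 2.090 × 0.1453 = 3.718 mg/L.
DO = 8.84 − 3.718 = 5.122 mg/L.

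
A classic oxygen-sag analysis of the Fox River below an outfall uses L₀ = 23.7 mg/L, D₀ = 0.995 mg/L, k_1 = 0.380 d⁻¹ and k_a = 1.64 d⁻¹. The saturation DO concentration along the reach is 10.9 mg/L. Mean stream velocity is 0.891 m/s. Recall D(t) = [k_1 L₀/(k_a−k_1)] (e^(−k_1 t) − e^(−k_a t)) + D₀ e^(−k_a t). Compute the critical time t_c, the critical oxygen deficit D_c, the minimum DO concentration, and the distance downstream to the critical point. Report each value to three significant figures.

With k_a/k_1 = 4.316 and 1 − D₀(k_a−k_1)/(k_1 L₀) = 0.8608,
t_c = ln(4.316 × 0.8608) / (1.64 − 0.380) = ln(3.715) / 1.260 = 1.312/1.260 = 1.042 d.
D_c = (k_1/k_a) L₀ e^(−k_1 t_c) = (0.380/1.64) × 23.7 × e^(−0.380×1.042) = 0.2317 × 23.7 × 0.6731 = 3.697 mg/L.
Minimum DO = C_s − D_c = 10.9 − 3.697 = 7.203 mg/L.
x_c = v t_c = 0.891 m/s × 1.042 d × 86400 s/d = 80180 m ≈ 80.2 km.

t_c ≈ 1.04 d; D_c ≈ 3.70 mg/L; min DO ≈ 7.20 mg/L; x_c ≈ 80.2 km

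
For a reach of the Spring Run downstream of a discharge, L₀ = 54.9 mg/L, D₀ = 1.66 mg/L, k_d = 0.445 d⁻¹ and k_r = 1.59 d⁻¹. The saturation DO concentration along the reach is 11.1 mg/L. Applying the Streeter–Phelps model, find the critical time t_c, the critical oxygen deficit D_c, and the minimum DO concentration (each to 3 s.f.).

t_c ≈ 1.04 d; D_c ≈ 9.67 mg/L; min DO ≈ 1.43 mg/L

t_c = [1/(k_r−k_d)] ln[(k_r/k_d)(1 − D₀(k_r−k_d)/(k_d L₀))]
= [1/(1.59−0.445)] ln[(1.59/0.445)(1 − 1.66×1.145/(0.445×54.9))]
= (1/1.145) ln[3.573 × 0.9222] = 0.8734 × ln(3.295) = 0.8734 × 1.192 = 1.041 d.
D_c = (k_d/k_r) L₀ e^(−k_d t_c) = (0.445/1.59) × 54.9 × e^(−0.445×1.041) = 0.2799 × 54.9 × 0.6291 = 9.667 mg/L.
Minimum DO = C_s − D_c = 11.1 − 9.667 = 1.433 mg/L.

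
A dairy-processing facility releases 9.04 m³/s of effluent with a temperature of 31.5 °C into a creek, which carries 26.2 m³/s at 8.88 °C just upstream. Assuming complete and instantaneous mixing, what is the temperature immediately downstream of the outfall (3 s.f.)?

Flow-weighted mixing: C = (Q_r C_r + Q_w C_w)/(Q_r + Q_w)
= (26.2×8.88 + 9.04×31.5)/(26.2 + 9.04) = 517.4/35.24 = 14.68 °C.

14.7 °C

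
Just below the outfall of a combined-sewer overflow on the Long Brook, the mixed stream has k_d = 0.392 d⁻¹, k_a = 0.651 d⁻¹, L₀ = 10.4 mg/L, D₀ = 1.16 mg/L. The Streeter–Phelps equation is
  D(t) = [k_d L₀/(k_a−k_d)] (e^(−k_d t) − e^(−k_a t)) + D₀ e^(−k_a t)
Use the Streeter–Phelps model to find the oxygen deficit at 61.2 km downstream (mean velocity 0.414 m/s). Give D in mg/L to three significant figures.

D ≈ 3.26 mg/L

Travel time t = x/v = 61.2 km / (0.414 m/s) = 61200 m / 0.414 m/s = 147800 s = 1.711 d.
k_d L₀/(k_a−k_d) = 0.392×10.4/(0.651−0.392) = 4.077/0.2590 = 15.74 mg/L.
e^(−k_d t) = e^(−0.392×1.711) = 0.5114; e^(−k_a t) = e^(−0.651×1.711) = 0.3283.
D = 15.74 × (0.5114 − 0.3283) + 1.16 × 0.3283 = 2.881 + 0.3808 = 3.262 mg/L.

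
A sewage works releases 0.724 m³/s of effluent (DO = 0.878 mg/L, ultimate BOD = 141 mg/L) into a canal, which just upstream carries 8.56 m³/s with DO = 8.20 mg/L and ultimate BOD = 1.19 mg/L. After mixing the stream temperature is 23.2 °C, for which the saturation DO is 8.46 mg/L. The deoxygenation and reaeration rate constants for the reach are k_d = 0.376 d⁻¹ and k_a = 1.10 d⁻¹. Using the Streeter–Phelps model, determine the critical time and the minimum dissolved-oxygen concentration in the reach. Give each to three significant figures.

t_c ≈ 1.29 d; minimum DO ≈ 5.91 mg/L

Mixed DO = (8.56×8.20 + 0.724×0.878)/(8.56+0.724) = 70.83/9.284 = 7.629 mg/L.
Mixed L₀ = (8.56×1.19 + 0.724×141)/(9.284) = 112.3/9.284 = 12.09 mg/L.
Initial deficit D₀ = C_s − DO₀ = 8.46 − 7.629 = 0.8310 mg/L.
t_c = (1/0.7240) ln[(1.10/0.376)(1 − 0.8310×0.7240/(0.376×12.09))] = 1.381 × ln(2.538) = 1.287 d.
D_c = (0.376/1.10) × 12.09 × e^(−0.376×1.287) = 0.3418 × 12.09 × 0.6164 = 2.548 mg/L.
Minimum DO = 8.46 − 2.548 = 5.912 mg/L.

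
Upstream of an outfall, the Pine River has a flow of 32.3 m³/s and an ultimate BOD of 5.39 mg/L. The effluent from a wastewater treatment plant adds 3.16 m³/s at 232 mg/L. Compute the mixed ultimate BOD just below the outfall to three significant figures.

25.6 mg/L

Flow-weighted mixing: C = (Q_r C_r + Q_w C_w)/(Q_r + Q_w)
= (32.3×5.39 + 3.16×232)/(32.3 + 3.16) = 907.2/35.46 = 25.58 mg/L.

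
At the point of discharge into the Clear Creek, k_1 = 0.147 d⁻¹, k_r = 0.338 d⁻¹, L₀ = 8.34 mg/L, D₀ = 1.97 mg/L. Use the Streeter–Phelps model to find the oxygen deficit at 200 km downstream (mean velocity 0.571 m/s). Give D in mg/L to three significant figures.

Travel time t = x/v = 200 km / (0.571 m/s) = 200000 m / 0.571 m/s = 350300 s = 4.054 d.
k_1 L₀/(k_r−k_1) = 0.147×8.34/(0.338−0.147) = 1.226/0.1910 = 6.419 mg/L.
e^(−k_1 t) = e^(−0.147×4.054) = 0.5510; e^(−k_r t) = e^(−0.338×4.054) = 0.2540.
D = 6.419 × (0.5510 − 0.2540) + 1.97 × 0.2540 = 1.906 + 0.5005 = 2.407 mg/L.

D ≈ 2.41 mg/L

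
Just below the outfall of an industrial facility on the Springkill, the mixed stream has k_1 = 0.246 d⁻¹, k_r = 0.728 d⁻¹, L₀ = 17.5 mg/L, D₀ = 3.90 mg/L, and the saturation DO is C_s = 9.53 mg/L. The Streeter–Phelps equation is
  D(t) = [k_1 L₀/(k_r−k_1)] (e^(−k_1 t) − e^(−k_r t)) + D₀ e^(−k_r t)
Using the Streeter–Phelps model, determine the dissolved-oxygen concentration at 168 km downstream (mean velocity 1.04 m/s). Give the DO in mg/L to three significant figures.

Travel time t = x/v = 168 km / (1.04 m/s) = 168000 m / 1.04 m/s = 161500 s = 1.870 d.
k_1 L₀/(k_r−k_1) = 0.246×17.5/(0.728−0.246) = 4.305/0.4820 = 8.932 mg/L.
e^(−k_1 t) = e^(−0.246×1.870) = 0.6313; e^(−k_r t) = e^(−0.728×1.870) = 0.2564.
D = 8.932 × (0.6313 − 0.2564) + 3.90 × 0.2564 = 3.349 + 0.9999 = 4.349 mg/L.
DO = C_s − D = 9.53 − 4.349 = 5.181 mg/L.

DO ≈ 5.18 mg/L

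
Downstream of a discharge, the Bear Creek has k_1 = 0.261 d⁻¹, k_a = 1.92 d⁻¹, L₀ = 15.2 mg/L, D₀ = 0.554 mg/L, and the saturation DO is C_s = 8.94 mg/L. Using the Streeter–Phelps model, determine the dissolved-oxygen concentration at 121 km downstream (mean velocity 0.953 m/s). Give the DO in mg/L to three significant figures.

DO ≈ 7.42 mg/L

Travel time t = x/v = 121 km / (0.953 m/s) = 121000 m / 0.953 m/s = 127000 s = 1.470 d.
k_1 L₀/(k_a−k_1) = 0.261×15.2/(1.92−0.261) = 3.967/1.659 = 2.391 mg/L.
e^(−k_1 t) = e^(−0.261×1.470) = 0.6814; e^(−k_a t) = e^(−1.92×1.470) = 0.05952.
D = 2.391 × (0.6814 − 0.05952) + 0.554 × 0.05952 = 1.487 + 0.03297 = 1.520 mg/L.
DO = C_s − D = 8.94 − 1.520 = 7.420 mg/L.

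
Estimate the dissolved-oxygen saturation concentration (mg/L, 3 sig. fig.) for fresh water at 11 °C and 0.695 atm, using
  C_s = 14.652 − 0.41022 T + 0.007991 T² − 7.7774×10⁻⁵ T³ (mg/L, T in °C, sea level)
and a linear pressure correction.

C_s ≈ 7.65 mg/L

At sea level: C_s = 14.652 − 0.41022×11 + 0.007991×11² − 7.7774×10⁻⁵×11³ = 11.00 mg/L.
Pressure correction: C_s' = 11.00 × 0.695 = 7.647 mg/L.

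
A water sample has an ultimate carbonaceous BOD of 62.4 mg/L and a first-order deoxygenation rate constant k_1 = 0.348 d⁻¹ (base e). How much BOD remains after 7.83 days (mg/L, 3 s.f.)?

L ≈ 4.09 mg/L

L_t = L₀ e^(−k_1 t) = 62.4 × e^(−0.348×7.83) = 62.4 × 0.06556 = 4.091 mg/L.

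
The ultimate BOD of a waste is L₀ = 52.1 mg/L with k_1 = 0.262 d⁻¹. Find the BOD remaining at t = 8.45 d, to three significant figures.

L ≈ 5.69 mg/L

L_t = L₀ e^(−k_1 t) = 52.1 × e^(−0.262×8.45) = 52.1 × 0.1093 = 5.693 mg/L.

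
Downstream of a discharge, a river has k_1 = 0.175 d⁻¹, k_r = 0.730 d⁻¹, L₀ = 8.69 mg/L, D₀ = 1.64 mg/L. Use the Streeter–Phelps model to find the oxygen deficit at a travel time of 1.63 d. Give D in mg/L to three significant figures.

k_1 L₀/(k_r−k_1) = 0.175×8.69/(0.730−0.175) = 1.521/0.5550 = 2.740 mg/L.
e^(−k_1 t) = e^(−0.175×1.630) = 0.7518; e^(−k_r t) = e^(−0.730×1.630) = 0.3043.
D = 2.740 × (0.7518 − 0.3043) + 1.64 × 0.3043 = 1.226 + 0.4990 = 1.725 mg/L.

D ≈ 1.73 mg/L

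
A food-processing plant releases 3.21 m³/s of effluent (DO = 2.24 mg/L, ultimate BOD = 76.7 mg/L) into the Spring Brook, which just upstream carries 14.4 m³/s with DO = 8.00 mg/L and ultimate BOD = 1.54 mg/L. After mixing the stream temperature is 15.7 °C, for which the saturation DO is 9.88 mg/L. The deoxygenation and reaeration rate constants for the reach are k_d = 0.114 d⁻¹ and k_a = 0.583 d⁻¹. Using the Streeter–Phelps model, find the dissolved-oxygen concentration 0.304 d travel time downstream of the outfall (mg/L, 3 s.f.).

Mixed DO = (14.4×8.00 + 3.21×2.24)/(14.4+3.21) = 122.4/17.61 = 6.950 mg/L.
Mixed L₀ = (14.4×1.54 + 3.21×76.7)/(17.61) = 268.4/17.61 = 15.24 mg/L.
Initial deficit D₀ = C_s − DO₀ = 9.88 − 6.950 = 2.930 mg/L.
D(0.304) = [0.114×15.24/(0.583−0.114)](e^(−0.114×0.304) − e^(−0.583×0.304)) + 2.930 e^(−0.583×0.304)
= 3.704 × (0.9659 − 0.8376) + 2.930 × 0.8376 = 2.930 mg/L.
DO = 9.88 − 2.930 = 6.950 mg/L.

DO ≈ 6.95 mg/L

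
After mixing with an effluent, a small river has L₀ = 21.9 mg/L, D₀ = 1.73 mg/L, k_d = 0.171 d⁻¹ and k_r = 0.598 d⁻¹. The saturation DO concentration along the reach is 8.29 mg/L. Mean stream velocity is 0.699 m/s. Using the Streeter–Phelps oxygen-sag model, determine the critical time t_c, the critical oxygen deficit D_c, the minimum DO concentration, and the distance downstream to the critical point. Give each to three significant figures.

t_c ≈ 2.42 d; D_c ≈ 4.14 mg/L; min DO ≈ 4.15 mg/L; x_c ≈ 146 km

At the critical point dD/dt = 0, so k_d L₀ e^(−k_d t) = k_r D. Substituting D(t) from the Streeter–Phelps equation and solving for t gives
t_c = ln[(k_r/k_d)(1 − D₀(k_r−k_d)/(k_d L₀))] / (k_r−k_d).
Here k_r−k_d = 0.4270 d⁻¹ and 1 − D₀(k_r−k_d)/(k_d L₀) = 1 − 1.73×0.4270/(0.171×21.9) = 0.8027, so
t_c = ln(3.497 × 0.8027) / 0.4270 = 1.032 / 0.4270 = 2.417 d.
L(t_c) = L₀ e^(−k_d t_c) = 21.9 × 0.6614 = 14.49 mg/L, and at the critical point k_r D_c = k_d L, so D_c = (0.171/0.598) × 14.49 = 4.142 mg/L.
Minimum DO = C_s − D_c = 8.29 − 4.142 = 4.148 mg/L.
x_c = v t_c = 0.699 m/s × 2.417 d × 86400 s/d = 146000 m ≈ 146 km.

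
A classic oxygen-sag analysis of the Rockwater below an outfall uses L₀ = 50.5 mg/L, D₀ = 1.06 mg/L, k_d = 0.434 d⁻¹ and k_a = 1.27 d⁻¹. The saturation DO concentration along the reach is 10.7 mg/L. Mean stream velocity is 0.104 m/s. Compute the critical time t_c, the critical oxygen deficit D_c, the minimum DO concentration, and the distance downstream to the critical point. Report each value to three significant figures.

t_c ≈ 1.23 d; D_c ≈ 10.1 mg/L; min DO ≈ 0.603 mg/L; x_c ≈ 11.1 km

With k_a/k_d = 2.926 and 1 − D₀(k_a−k_d)/(k_d L₀) = 0.9596,
t_c = ln(2.926 × 0.9596) / (1.27 − 0.434) = ln(2.808) / 0.8360 = 1.032/0.8360 = 1.235 d.
D_c = (k_d/k_a) L₀ e^(−k_d t_c) = (0.434/1.27) × 50.5 × e^(−0.434×1.235) = 0.3417 × 50.5 × 0.5851 = 10.10 mg/L.
Minimum DO = C_s − D_c = 10.7 − 10.10 = 0.6028 mg/L.
x_c = v t_c = 0.104 m/s × 1.235 d × 86400 s/d = 11100 m ≈ 11.1 km.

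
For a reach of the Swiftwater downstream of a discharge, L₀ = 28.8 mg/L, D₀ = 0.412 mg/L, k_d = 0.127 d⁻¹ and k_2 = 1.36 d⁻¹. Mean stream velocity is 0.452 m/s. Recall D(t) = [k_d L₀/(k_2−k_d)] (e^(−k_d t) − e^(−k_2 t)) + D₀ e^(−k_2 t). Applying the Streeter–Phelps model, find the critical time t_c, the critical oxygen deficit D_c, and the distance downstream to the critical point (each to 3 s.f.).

t_c ≈ 1.80 d; D_c ≈ 2.14 mg/L; x_c ≈ 70.4 km

With k_2/k_d = 10.71 and 1 − D₀(k_2−k_d)/(k_d L₀) = 0.8611,
t_c = ln(10.71 × 0.8611) / (1.36 − 0.127) = ln(9.221) / 1.233 = 2.222/1.233 = 1.802 d.
L(t_c) = L₀ e^(−k_d t_c) = 28.8 × 0.7955 = 22.91 mg/L, and at the critical point k_2 D_c = k_d L, so D_c = (0.127/1.36) × 22.91 = 2.139 mg/L.
x_c = v t_c = 0.452 m/s × 1.802 d × 86400 s/d = 70360 m ≈ 70.4 km.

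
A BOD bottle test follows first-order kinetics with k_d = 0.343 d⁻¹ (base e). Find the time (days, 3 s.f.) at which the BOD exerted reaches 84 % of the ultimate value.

t ≈ 5.34 d

y/L₀ = 1 − e^(−k_d t) = 0.84 ⇒ e^(−k_d t) = 0.160
t = −ln(0.160) / 0.343 = 1.833 / 0.343 = 5.343 d.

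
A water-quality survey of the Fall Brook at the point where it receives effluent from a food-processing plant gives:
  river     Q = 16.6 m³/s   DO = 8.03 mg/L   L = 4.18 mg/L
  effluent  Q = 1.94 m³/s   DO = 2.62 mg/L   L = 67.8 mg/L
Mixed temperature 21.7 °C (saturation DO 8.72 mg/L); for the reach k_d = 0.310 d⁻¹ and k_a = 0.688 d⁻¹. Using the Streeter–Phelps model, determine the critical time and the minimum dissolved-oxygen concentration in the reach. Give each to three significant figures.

Mixed DO = (16.6×8.03 + 1.94×2.62)/(16.6+1.94) = 138.4/18.54 = 7.464 mg/L.
Mixed L₀ = (16.6×4.18 + 1.94×67.8)/(18.54) = 200.9/18.54 = 10.84 mg/L.
Initial deficit D₀ = C_s − DO₀ = 8.72 − 7.464 = 1.256 mg/L.
t_c = (1/0.3780) ln[(0.688/0.310)(1 − 1.256×0.3780/(0.310×10.84))] = 2.646 × ln(1.906) = 1.706 d.
D_c = (0.310/0.688) × 10.84 × e^(−0.310×1.706) = 0.4506 × 10.84 × 0.5893 = 2.877 mg/L.
Minimum DO = 8.72 − 2.877 = 5.843 mg/L.

t_c ≈ 1.71 d; minimum DO ≈ 5.84 mg/L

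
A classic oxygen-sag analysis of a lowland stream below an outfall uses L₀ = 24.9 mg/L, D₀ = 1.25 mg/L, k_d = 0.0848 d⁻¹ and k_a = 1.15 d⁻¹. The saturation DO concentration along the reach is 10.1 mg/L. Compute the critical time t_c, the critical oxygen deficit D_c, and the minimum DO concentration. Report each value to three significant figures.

t_c ≈ 1.51 d; D_c ≈ 1.62 mg/L; min DO ≈ 8.48 mg/L

t_c = [1/(k_a−k_d)] ln[(k_a/k_d)(1 − D₀(k_a−k_d)/(k_d L₀))]
= [1/(1.15−0.0848)] ln[(1.15/0.0848)(1 − 1.25×1.065/(0.0848×24.9))]
= (1/1.065) ln[13.56 × 0.3694] = 0.9388 × ln(5.010) = 0.9388 × 1.611 = 1.513 d.
D_c = (k_d/k_a) L₀ e^(−k_d t_c) = (0.0848/1.15) × 24.9 × e^(−0.0848×1.513) = 0.07374 × 24.9 × 0.8796 = 1.615 mg/L.
Minimum DO = C_s − D_c = 10.1 − 1.615 = 8.485 mg/L.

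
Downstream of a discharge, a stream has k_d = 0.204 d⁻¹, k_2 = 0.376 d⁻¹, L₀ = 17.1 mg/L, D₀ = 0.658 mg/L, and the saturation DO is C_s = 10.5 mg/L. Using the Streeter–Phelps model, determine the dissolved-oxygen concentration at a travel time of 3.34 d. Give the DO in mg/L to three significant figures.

k_d L₀/(k_2−k_d) = 0.204×17.1/(0.376−0.204) = 3.488/0.1720 = 20.28 mg/L.
e^(−k_d t) = e^(−0.204×3.340) = 0.5059; e^(−k_2 t) = e^(−0.376×3.340) = 0.2848.
D = 20.28 × (0.5059 − 0.2848) + 0.658 × 0.2848 = 4.484 + 0.1874 = 4.671 mg/L.
DO = C_s − D = 10.5 − 4.671 = 5.829 mg/L.

DO ≈ 5.83 mg/L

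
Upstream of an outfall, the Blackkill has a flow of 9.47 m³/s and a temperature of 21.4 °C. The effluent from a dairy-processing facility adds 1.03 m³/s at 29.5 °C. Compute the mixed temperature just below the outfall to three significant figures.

Flow-weighted mixing: C = (Q_r C_r + Q_w C_w)/(Q_r + Q_w)
= (9.47×21.4 + 1.03×29.5)/(9.47 + 1.03) = 233.0/10.50 = 22.19 °C.

22.2 °C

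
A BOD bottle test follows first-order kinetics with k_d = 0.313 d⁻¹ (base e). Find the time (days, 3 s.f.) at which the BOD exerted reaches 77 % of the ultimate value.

y/L₀ = 1 − e^(−k_d t) = 0.77 ⇒ e^(−k_d t) = 0.230
t = −ln(0.230) / 0.313 = 1.470 / 0.313 = 4.695 d.

t ≈ 4.70 d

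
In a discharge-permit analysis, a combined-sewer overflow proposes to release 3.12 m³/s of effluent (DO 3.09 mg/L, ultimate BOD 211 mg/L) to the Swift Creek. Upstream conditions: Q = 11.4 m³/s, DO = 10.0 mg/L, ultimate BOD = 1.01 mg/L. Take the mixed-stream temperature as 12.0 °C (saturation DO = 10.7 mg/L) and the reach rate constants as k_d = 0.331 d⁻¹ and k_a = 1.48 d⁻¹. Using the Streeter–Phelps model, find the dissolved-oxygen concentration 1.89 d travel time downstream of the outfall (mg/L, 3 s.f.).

DO ≈ 4.27 mg/L

Mixed DO = (11.4×10.0 + 3.12×3.09)/(11.4+3.12) = 123.6/14.52 = 8.515 mg/L.
Mixed L₀ = (11.4×1.01 + 3.12×211)/(14.52) = 669.8/14.52 = 46.13 mg/L.
Initial deficit D₀ = C_s − DO₀ = 10.7 − 8.515 = 2.185 mg/L.
D(1.89) = [0.331×46.13/(1.48−0.331)](e^(−0.331×1.89) − e^(−1.48×1.89)) + 2.185 e^(−1.48×1.89)
= 13.29 × (0.5349 − 0.06098) + 2.185 × 0.06098 = 6.432 mg/L.
DO = 10.7 − 6.432 = 4.268 mg/L.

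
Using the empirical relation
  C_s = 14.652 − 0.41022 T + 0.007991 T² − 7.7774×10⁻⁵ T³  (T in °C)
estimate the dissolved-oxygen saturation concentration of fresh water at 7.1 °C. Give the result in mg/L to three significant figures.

C_s = 14.652 − 0.41022×7.1 + 0.007991×7.1² − 7.7774×10⁻⁵×7.1³ = 12.11 mg/L.

C_s ≈ 12.1 mg/L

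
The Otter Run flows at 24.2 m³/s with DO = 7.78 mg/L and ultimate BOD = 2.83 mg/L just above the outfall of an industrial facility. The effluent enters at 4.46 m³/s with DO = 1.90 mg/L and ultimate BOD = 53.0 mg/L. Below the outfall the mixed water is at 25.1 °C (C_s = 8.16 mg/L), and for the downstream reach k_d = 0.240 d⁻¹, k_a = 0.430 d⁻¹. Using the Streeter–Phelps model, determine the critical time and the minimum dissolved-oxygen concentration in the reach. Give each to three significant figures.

Mixed DO = (24.2×7.78 + 4.46×1.90)/(24.2+4.46) = 196.8/28.66 = 6.865 mg/L.
Mixed L₀ = (24.2×2.83 + 4.46×53.0)/(28.66) = 304.9/28.66 = 10.64 mg/L.
Initial deficit D₀ = C_s − DO₀ = 8.16 − 6.865 = 1.295 mg/L.
t_c = (1/0.1900) ln[(0.430/0.240)(1 − 1.295×0.1900/(0.240×10.64))] = 5.263 × ln(1.619) = 2.536 d.
D_c = (0.240/0.430) × 10.64 × e^(−0.240×2.536) = 0.5581 × 10.64 × 0.5441 = 3.230 mg/L.
Minimum DO = 8.16 − 3.230 = 4.930 mg/L.

t_c ≈ 2.54 d; minimum DO ≈ 4.93 mg/L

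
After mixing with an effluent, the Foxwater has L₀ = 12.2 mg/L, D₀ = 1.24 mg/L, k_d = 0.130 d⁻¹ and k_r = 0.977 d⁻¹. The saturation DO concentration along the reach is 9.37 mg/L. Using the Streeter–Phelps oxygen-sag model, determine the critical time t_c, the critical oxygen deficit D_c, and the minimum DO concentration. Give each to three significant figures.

With k_r/k_d = 7.515 and 1 − D₀(k_r−k_d)/(k_d L₀) = 0.3378,
t_c = ln(7.515 × 0.3378) / (0.977 − 0.130) = ln(2.539) / 0.8470 = 0.9316/0.8470 = 1.100 d.
D_c = (k_d/k_r) L₀ e^(−k_d t_c) = (0.130/0.977) × 12.2 × e^(−0.130×1.100) = 0.1331 × 12.2 × 0.8668 = 1.407 mg/L.
Minimum DO = C_s − D_c = 9.37 − 1.407 = 7.963 mg/L.

t_c ≈ 1.10 d; D_c ≈ 1.41 mg/L; min DO ≈ 7.96 mg/L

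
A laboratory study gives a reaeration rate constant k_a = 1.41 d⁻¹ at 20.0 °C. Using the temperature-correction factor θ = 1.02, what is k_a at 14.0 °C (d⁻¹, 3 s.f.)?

k_a(T₂) = k_a(T₁) · θ^(T₂−T₁) = 1.41 × 1.02^(14.0−20.0)
= 1.41 × 1.02^-6.00 = 1.41 × 0.8880 = 1.252 d⁻¹.

k_a ≈ 1.25 d⁻¹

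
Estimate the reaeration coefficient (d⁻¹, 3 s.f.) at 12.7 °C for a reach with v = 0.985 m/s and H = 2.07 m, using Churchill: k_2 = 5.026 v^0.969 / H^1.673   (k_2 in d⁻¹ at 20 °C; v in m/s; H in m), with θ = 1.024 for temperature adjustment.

k_2 ≈ 1.23 d⁻¹

k_2(20) = 5.026 × 0.985^0.969 / 2.07^1.673 = 5.026 × 0.9855 / 3.378 = 1.466 d⁻¹.
k_2(12.7) = 1.466 × 1.024^(12.7−20) = 1.466 × 0.8410 = 1.233 d⁻¹.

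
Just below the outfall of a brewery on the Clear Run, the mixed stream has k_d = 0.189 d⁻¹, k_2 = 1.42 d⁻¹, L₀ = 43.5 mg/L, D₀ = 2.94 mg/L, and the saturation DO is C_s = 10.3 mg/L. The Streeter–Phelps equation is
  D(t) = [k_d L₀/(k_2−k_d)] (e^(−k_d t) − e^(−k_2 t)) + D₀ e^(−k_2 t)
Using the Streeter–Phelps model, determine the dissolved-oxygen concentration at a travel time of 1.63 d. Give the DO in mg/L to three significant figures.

DO ≈ 5.76 mg/L

k_d L₀/(k_2−k_d) = 0.189×43.5/(1.42−0.189) = 8.222/1.231 = 6.679 mg/L.
e^(−k_d t) = e^(−0.189×1.630) = 0.7349; e^(−k_2 t) = e^(−1.42×1.630) = 0.09881.
D = 6.679 × (0.7349 − 0.09881) + 2.94 × 0.09881 = 4.248 + 0.2905 = 4.539 mg/L.
DO = C_s − D = 10.3 − 4.539 = 5.761 mg/L.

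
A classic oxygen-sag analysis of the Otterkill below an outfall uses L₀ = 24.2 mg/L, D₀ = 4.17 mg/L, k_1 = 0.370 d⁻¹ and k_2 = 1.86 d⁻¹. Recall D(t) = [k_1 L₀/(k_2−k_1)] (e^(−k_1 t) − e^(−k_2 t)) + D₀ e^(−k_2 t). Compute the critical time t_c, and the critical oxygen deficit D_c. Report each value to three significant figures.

t_c ≈ 0.289 d; D_c ≈ 4.33 mg/L

At the critical point dD/dt = 0, so k_1 L₀ e^(−k_1 t) = k_2 D. Substituting D(t) from the Streeter–Phelps equation and solving for t gives
t_c = ln[(k_2/k_1)(1 − D₀(k_2−k_1)/(k_1 L₀))] / (k_2−k_1).
Here k_2−k_1 = 1.490 d⁻¹ and 1 − D₀(k_2−k_1)/(k_1 L₀) = 1 − 4.17×1.490/(0.370×24.2) = 0.3061, so
t_c = ln(5.027 × 0.3061) / 1.490 = 0.4309 / 1.490 = 0.2892 d.
D_c = (k_1/k_2) L₀ e^(−k_1 t_c) = (0.370/1.86) × 24.2 × e^(−0.370×0.2892) = 0.1989 × 24.2 × 0.8985 = 4.325 mg/L.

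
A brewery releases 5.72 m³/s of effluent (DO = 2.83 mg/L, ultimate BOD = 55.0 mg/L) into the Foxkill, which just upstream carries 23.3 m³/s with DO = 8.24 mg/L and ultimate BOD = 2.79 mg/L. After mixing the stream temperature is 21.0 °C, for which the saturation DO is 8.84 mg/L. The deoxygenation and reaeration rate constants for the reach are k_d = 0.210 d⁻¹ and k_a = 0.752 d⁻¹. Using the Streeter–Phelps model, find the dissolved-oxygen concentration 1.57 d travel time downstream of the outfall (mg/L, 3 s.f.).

DO ≈ 6.24 mg/L

Mixed DO = (23.3×8.24 + 5.72×2.83)/(23.3+5.72) = 208.2/29.02 = 7.174 mg/L.
Mixed L₀ = (23.3×2.79 + 5.72×55.0)/(29.02) = 379.6/29.02 = 13.08 mg/L.
Initial deficit D₀ = C_s − DO₀ = 8.84 − 7.174 = 1.666 mg/L.
D(1.57) = [0.210×13.08/(0.752−0.210)](e^(−0.210×1.57) − e^(−0.752×1.57)) + 1.666 e^(−0.752×1.57)
= 5.068 × (0.7191 − 0.3071) + 1.666 × 0.3071 = 2.600 mg/L.
DO = 8.84 − 2.600 = 6.240 mg/L.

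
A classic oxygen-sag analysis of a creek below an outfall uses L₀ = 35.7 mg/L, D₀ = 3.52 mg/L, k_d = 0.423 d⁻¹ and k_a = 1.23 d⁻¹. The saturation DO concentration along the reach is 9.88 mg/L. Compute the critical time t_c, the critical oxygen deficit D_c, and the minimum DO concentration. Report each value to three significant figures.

With k_a/k_d = 2.908 and 1 − D₀(k_a−k_d)/(k_d L₀) = 0.8119,
t_c = ln(2.908 × 0.8119) / (1.23 − 0.423) = ln(2.361) / 0.8070 = 0.8590/0.8070 = 1.064 d.
D_c = (k_d/k_a) L₀ e^(−k_d t_c) = (0.423/1.23) × 35.7 × e^(−0.423×1.064) = 0.3439 × 35.7 × 0.6375 = 7.826 mg/L.
Minimum DO = C_s − D_c = 9.88 − 7.826 = 2.054 mg/L.

t_c ≈ 1.06 d; D_c ≈ 7.83 mg/L; min DO ≈ 2.05 mg/L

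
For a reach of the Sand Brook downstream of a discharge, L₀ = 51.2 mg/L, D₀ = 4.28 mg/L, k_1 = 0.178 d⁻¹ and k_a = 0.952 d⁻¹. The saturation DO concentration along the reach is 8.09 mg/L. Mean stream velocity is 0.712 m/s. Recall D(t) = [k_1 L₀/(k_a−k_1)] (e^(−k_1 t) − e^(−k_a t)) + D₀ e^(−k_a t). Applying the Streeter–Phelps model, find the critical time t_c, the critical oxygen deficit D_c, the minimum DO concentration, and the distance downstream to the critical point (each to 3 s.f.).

At the critical point dD/dt = 0, so k_1 L₀ e^(−k_1 t) = k_a D. Substituting D(t) from the Streeter–Phelps equation and solving for t gives
t_c = ln[(k_a/k_1)(1 − D₀(k_a−k_1)/(k_1 L₀))] / (k_a−k_1).
Here k_a−k_1 = 0.7740 d⁻¹ and 1 − D₀(k_a−k_1)/(k_1 L₀) = 1 − 4.28×0.7740/(0.178×51.2) = 0.6365, so
t_c = ln(5.348 × 0.6365) / 0.7740 = 1.225 / 0.7740 = 1.583 d.
D_c = (k_1/k_a) L₀ e^(−k_1 t_c) = (0.178/0.952) × 51.2 × e^(−0.178×1.583) = 0.1870 × 51.2 × 0.7545 = 7.223 mg/L.
Minimum DO = C_s − D_c = 8.09 − 7.223 = 0.8673 mg/L.
x_c = v t_c = 0.712 m/s × 1.583 d × 86400 s/d = 97360 m ≈ 97.4 km.

t_c ≈ 1.58 d; D_c ≈ 7.22 mg/L; min DO ≈ 0.867 mg/L; x_c ≈ 97.4 km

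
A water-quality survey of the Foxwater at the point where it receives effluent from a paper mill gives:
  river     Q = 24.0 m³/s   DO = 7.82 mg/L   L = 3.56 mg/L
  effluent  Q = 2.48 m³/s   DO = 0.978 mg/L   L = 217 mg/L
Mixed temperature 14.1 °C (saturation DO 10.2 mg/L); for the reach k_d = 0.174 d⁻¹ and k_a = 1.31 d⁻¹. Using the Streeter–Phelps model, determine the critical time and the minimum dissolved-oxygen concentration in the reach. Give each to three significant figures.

t_c ≈ 0.178 d; minimum DO ≈ 7.17 mg/L

Mixed DO = (24.0×7.82 + 2.48×0.978)/(24.0+2.48) = 190.1/26.48 = 7.179 mg/L.
Mixed L₀ = (24.0×3.56 + 2.48×217)/(26.48) = 623.6/26.48 = 23.55 mg/L.
Initial deficit D₀ = C_s − DO₀ = 10.2 − 7.179 = 3.021 mg/L.
t_c = (1/1.136) ln[(1.31/0.174)(1 − 3.021×1.136/(0.174×23.55))] = 0.8803 × ln(1.224) = 0.1777 d.
D_c = (0.174/1.31) × 23.55 × e^(−0.174×0.1777) = 0.1328 × 23.55 × 0.9695 = 3.033 mg/L.
Minimum DO = 10.2 − 3.033 = 7.167 mg/L.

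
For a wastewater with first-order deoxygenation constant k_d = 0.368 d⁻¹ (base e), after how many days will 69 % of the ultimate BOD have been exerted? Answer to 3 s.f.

y/L₀ = 1 − e^(−k_d t) = 0.69 ⇒ e^(−k_d t) = 0.310
t = −ln(0.310) / 0.368 = 1.171 / 0.368 = 3.183 d.

t ≈ 3.18 d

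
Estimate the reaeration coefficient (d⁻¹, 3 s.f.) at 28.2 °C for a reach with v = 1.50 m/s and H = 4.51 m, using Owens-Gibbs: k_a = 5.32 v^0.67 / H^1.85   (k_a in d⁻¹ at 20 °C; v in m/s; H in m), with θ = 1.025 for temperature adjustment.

k_a(20) = 5.32 × 1.50^0.67 / 4.51^1.85 = 5.32 × 1.312 / 16.23 = 0.4302 d⁻¹.
k_a(28.2) = 0.4302 × 1.025^(28.2−20) = 0.4302 × 1.224 = 0.5267 d⁻¹.

k_a ≈ 0.527 d⁻¹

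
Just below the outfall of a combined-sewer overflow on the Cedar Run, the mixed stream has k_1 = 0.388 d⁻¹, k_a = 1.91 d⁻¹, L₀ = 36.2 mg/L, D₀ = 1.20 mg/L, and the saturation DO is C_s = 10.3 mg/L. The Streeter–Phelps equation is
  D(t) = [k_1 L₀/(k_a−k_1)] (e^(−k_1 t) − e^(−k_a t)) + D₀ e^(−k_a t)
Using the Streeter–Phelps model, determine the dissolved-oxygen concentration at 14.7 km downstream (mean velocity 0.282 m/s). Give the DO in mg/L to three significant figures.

Travel time t = x/v = 14.7 km / (0.282 m/s) = 14700 m / 0.282 m/s = 52130 s = 0.6033 d.
k_1 L₀/(k_a−k_1) = 0.388×36.2/(1.91−0.388) = 14.05/1.522 = 9.228 mg/L.
e^(−k_1 t) = e^(−0.388×0.6033) = 0.7913; e^(−k_a t) = e^(−1.91×0.6033) = 0.3159.
D = 9.228 × (0.7913 − 0.3159) + 1.20 × 0.3159 = 4.387 + 0.3791 = 4.766 mg/L.
DO = C_s − D = 10.3 − 4.766 = 5.534 mg/L.

DO ≈ 5.53 mg/L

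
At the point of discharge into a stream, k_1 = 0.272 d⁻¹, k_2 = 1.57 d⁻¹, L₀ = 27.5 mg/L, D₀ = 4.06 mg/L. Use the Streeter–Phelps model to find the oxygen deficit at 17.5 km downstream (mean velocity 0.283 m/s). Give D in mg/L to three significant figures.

D ≈ 4.19 mg/L

Travel time t = x/v = 17.5 km / (0.283 m/s) = 17500 m / 0.283 m/s = 61840 s = 0.7157 d.
k_1 L₀/(k_2−k_1) = 0.272×27.5/(1.57−0.272) = 7.480/1.298 = 5.763 mg/L.
e^(−k_1 t) = e^(−0.272×0.7157) = 0.8231; e^(−k_2 t) = e^(−1.57×0.7157) = 0.3251.
D = 5.763 × (0.8231 − 0.3251) + 4.06 × 0.3251 = 2.870 + 1.320 = 4.190 mg/L.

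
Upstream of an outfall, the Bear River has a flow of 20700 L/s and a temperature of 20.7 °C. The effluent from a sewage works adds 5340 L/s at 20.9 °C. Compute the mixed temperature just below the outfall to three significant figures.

Flow-weighted mixing: C = (Q_r C_r + Q_w C_w)/(Q_r + Q_w)
= (20700×20.7 + 5340×20.9)/(20700 + 5340) = 540100/26040 = 20.74 °C.

20.7 °C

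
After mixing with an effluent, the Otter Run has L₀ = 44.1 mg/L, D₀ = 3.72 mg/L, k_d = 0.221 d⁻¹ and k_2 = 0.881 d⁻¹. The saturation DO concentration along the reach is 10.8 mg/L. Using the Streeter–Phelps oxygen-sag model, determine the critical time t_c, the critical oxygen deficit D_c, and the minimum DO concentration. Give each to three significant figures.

t_c ≈ 1.66 d; D_c ≈ 7.67 mg/L; min DO ≈ 3.13 mg/L

With k_2/k_d = 3.986 and 1 − D₀(k_2−k_d)/(k_d L₀) = 0.7481,
t_c = ln(3.986 × 0.7481) / (0.881 − 0.221) = ln(2.982) / 0.6600 = 1.093/0.6600 = 1.656 d.
D_c = (k_d/k_2) L₀ e^(−k_d t_c) = (0.221/0.881) × 44.1 × e^(−0.221×1.656) = 0.2509 × 44.1 × 0.6936 = 7.673 mg/L.
Minimum DO = C_s − D_c = 10.8 − 7.673 = 3.127 mg/L.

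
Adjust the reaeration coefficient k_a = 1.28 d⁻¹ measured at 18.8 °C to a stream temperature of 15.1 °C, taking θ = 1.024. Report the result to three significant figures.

k_a ≈ 1.17 d⁻¹

k_a(T₂) = k_a(T₁) · θ^(T₂−T₁) = 1.28 × 1.024^(15.1−18.8)
= 1.28 × 1.024^-3.70 = 1.28 × 0.9160 = 1.172 d⁻¹.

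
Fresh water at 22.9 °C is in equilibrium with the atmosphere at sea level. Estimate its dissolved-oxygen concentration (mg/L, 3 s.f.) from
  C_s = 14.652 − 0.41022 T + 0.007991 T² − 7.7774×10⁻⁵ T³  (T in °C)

C_s = 14.652 − 0.41022×22.9 + 0.007991×22.9² − 7.7774×10⁻⁵×22.9³ = 8.515 mg/L.

C_s ≈ 8.51 mg/L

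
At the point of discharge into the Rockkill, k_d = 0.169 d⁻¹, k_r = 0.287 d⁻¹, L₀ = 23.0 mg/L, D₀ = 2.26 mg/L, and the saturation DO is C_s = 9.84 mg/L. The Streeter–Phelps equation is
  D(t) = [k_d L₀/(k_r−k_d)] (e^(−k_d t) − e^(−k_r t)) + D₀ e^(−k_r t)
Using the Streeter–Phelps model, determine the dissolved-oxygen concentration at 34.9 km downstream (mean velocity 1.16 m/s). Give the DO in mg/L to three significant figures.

DO ≈ 6.54 mg/L

Travel time t = x/v = 34.9 km / (1.16 m/s) = 34900 m / 1.16 m/s = 30090 s = 0.3482 d.
k_d L₀/(k_r−k_d) = 0.169×23.0/(0.287−0.169) = 3.887/0.1180 = 32.94 mg/L.
e^(−k_d t) = e^(−0.169×0.3482) = 0.9428; e^(−k_r t) = e^(−0.287×0.3482) = 0.9049.
D = 32.94 × (0.9428 − 0.9049) + 2.26 × 0.9049 = 1.250 + 2.045 = 3.295 mg/L.
DO = C_s − D = 9.84 − 3.295 = 6.545 mg/L.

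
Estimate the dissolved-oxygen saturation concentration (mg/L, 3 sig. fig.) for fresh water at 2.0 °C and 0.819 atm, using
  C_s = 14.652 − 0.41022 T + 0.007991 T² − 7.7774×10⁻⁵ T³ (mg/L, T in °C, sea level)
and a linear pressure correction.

C_s ≈ 11.4 mg/L

At sea level: C_s = 14.652 − 0.41022×2.0 + 0.007991×2.0² − 7.7774×10⁻⁵×2.0³ = 13.86 mg/L.
Pressure correction: C_s' = 13.86 × 0.819 = 11.35 mg/L.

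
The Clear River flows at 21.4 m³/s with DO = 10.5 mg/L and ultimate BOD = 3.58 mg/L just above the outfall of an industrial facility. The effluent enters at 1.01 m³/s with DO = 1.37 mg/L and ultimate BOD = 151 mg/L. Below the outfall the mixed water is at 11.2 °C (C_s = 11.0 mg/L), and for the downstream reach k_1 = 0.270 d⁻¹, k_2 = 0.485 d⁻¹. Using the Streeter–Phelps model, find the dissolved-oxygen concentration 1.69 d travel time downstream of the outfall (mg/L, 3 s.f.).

DO ≈ 8.12 mg/L

Mixed DO = (21.4×10.5 + 1.01×1.37)/(21.4+1.01) = 226.1/22.41 = 10.09 mg/L.
Mixed L₀ = (21.4×3.58 + 1.01×151)/(22.41) = 229.1/22.41 = 10.22 mg/L.
Initial deficit D₀ = C_s − DO₀ = 11.0 − 10.09 = 0.9115 mg/L.
D(1.69) = [0.270×10.22/(0.485−0.270)](e^(−0.270×1.69) − e^(−0.485×1.69)) + 0.9115 e^(−0.485×1.69)
= 12.84 × (0.6336 − 0.4406) + 0.9115 × 0.4406 = 2.880 mg/L.
DO = 11.0 − 2.880 = 8.120 mg/L.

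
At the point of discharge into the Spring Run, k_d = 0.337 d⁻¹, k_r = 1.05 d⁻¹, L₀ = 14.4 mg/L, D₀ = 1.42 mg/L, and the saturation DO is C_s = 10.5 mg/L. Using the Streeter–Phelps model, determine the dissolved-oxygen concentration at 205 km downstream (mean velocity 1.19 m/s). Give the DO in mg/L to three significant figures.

Travel time t = x/v = 205 km / (1.19 m/s) = 205000 m / 1.19 m/s = 172300 s = 1.994 d.
k_d L₀/(k_r−k_d) = 0.337×14.4/(1.05−0.337) = 4.853/0.7130 = 6.806 mg/L.
e^(−k_d t) = e^(−0.337×1.994) = 0.5107; e^(−k_r t) = e^(−1.05×1.994) = 0.1232.
D = 6.806 × (0.5107 − 0.1232) + 1.42 × 0.1232 = 2.637 + 0.1750 = 2.812 mg/L.
DO = C_s − D = 10.5 − 2.812 = 7.688 mg/L.

DO ≈ 7.69 mg/L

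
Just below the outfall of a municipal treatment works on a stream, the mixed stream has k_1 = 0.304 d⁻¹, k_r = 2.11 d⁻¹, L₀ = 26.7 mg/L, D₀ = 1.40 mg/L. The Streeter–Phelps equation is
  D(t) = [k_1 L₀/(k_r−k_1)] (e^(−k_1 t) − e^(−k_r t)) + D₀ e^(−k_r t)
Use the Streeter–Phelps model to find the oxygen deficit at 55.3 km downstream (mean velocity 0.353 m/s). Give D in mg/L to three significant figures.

D ≈ 2.52 mg/L

Travel time t = x/v = 55.3 km / (0.353 m/s) = 55300 m / 0.353 m/s = 156700 s = 1.813 d.
k_1 L₀/(k_r−k_1) = 0.304×26.7/(2.11−0.304) = 8.117/1.806 = 4.494 mg/L.
e^(−k_1 t) = e^(−0.304×1.813) = 0.5763; e^(−k_r t) = e^(−2.11×1.813) = 0.02180.
D = 4.494 × (0.5763 − 0.02180) + 1.40 × 0.02180 = 2.492 + 0.03052 = 2.522 mg/L.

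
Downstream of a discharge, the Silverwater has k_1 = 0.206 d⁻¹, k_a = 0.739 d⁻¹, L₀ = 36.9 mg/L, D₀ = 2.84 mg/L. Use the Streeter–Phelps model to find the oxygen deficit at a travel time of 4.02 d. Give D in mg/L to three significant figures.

k_1 L₀/(k_a−k_1) = 0.206×36.9/(0.739−0.206) = 7.601/0.5330 = 14.26 mg/L.
e^(−k_1 t) = e^(−0.206×4.020) = 0.4369; e^(−k_a t) = e^(−0.739×4.020) = 0.05126.
D = 14.26 × (0.4369 − 0.05126) + 2.84 × 0.05126 = 5.499 + 0.1456 = 5.645 mg/L.

D ≈ 5.64 mg/L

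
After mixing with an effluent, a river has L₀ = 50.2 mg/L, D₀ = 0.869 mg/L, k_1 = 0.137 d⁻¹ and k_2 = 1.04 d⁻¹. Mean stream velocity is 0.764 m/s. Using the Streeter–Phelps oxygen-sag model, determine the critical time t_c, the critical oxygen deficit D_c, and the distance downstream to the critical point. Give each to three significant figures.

t_c ≈ 2.11 d; D_c ≈ 4.95 mg/L; x_c ≈ 139 km

With k_2/k_1 = 7.591 and 1 − D₀(k_2−k_1)/(k_1 L₀) = 0.8859,
t_c = ln(7.591 × 0.8859) / (1.04 − 0.137) = ln(6.725) / 0.9030 = 1.906/0.9030 = 2.111 d.
D_c = (k_1/k_2) L₀ e^(−k_1 t_c) = (0.137/1.04) × 50.2 × e^(−0.137×2.111) = 0.1317 × 50.2 × 0.7489 = 4.952 mg/L.
x_c = v t_c = 0.764 m/s × 2.111 d × 86400 s/d = 139300 m ≈ 139 km.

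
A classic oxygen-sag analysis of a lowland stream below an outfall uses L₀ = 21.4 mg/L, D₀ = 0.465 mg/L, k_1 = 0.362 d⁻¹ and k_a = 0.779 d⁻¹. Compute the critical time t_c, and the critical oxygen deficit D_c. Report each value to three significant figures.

t_c ≈ 1.78 d; D_c ≈ 5.23 mg/L

At the critical point dD/dt = 0, so k_1 L₀ e^(−k_1 t) = k_a D. Substituting D(t) from the Streeter–Phelps equation and solving for t gives
t_c = ln[(k_a/k_1)(1 − D₀(k_a−k_1)/(k_1 L₀))] / (k_a−k_1).
Here k_a−k_1 = 0.4170 d⁻¹ and 1 − D₀(k_a−k_1)/(k_1 L₀) = 1 − 0.465×0.4170/(0.362×21.4) = 0.9750, so
t_c = ln(2.152 × 0.9750) / 0.4170 = 0.7410 / 0.4170 = 1.777 d.
D_c = (k_1/k_a) L₀ e^(−k_1 t_c) = (0.362/0.779) × 21.4 × e^(−0.362×1.777) = 0.4647 × 21.4 × 0.5256 = 5.227 mg/L.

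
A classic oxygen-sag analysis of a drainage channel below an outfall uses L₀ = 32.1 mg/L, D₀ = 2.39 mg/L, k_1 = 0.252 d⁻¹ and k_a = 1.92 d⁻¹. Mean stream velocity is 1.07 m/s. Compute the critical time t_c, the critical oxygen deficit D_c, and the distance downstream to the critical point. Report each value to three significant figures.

t_c ≈ 0.810 d; D_c ≈ 3.43 mg/L; x_c ≈ 74.9 km

t_c = [1/(k_a−k_1)] ln[(k_a/k_1)(1 − D₀(k_a−k_1)/(k_1 L₀))]
= [1/(1.92−0.252)] ln[(1.92/0.252)(1 − 2.39×1.668/(0.252×32.1))]
= (1/1.668) ln[7.619 × 0.5072] = 0.5995 × ln(3.864) = 0.5995 × 1.352 = 0.8104 d.
D_c = (k_1/k_a) L₀ e^(−k_1 t_c) = (0.252/1.92) × 32.1 × e^(−0.252×0.8104) = 0.1313 × 32.1 × 0.8153 = 3.435 mg/L.
x_c = v t_c = 1.07 m/s × 0.8104 d × 86400 s/d = 74920 m ≈ 74.9 km.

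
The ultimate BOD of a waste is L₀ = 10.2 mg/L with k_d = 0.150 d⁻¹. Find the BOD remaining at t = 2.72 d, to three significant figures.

L_t = L₀ e^(−k_d t) = 10.2 × e^(−0.150×2.72) = 10.2 × 0.6650 = 6.783 mg/L.

L ≈ 6.78 mg/L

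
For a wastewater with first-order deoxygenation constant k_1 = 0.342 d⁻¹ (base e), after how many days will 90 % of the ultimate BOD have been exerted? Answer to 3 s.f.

t ≈ 6.73 d

y/L₀ = 1 − e^(−k_1 t) = 0.90 ⇒ e^(−k_1 t) = 0.100
t = −ln(0.100) / 0.342 = 2.303 / 0.342 = 6.733 d.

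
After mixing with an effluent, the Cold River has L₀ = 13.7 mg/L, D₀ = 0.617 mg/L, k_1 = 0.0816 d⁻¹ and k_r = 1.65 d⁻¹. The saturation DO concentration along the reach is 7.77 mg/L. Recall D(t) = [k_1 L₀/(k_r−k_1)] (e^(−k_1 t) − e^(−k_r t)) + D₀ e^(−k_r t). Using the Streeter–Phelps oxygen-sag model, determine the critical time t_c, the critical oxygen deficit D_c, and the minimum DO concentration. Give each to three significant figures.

t_c ≈ 0.637 d; D_c ≈ 0.643 mg/L; min DO ≈ 7.13 mg/L

At the critical point dD/dt = 0, so k_1 L₀ e^(−k_1 t) = k_r D. Substituting D(t) from the Streeter–Phelps equation and solving for t gives
t_c = ln[(k_r/k_1)(1 − D₀(k_r−k_1)/(k_1 L₀))] / (k_r−k_1).
Here k_r−k_1 = 1.568 d⁻¹ and 1 − D₀(k_r−k_1)/(k_1 L₀) = 1 − 0.617×1.568/(0.0816×13.7) = 0.1344, so
t_c = ln(20.22 × 0.1344) / 1.568 = 0.9996 / 1.568 = 0.6373 d.
D_c = (k_1/k_r) L₀ e^(−k_1 t_c) = (0.0816/1.65) × 13.7 × e^(−0.0816×0.6373) = 0.04945 × 13.7 × 0.9493 = 0.6432 mg/L.
Minimum DO = C_s − D_c = 7.77 − 0.6432 = 7.127 mg/L.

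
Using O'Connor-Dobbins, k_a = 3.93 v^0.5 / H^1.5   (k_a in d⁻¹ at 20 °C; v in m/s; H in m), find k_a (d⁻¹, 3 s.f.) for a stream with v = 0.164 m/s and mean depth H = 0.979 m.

k_a ≈ 1.64 d⁻¹

k_a = 3.93 × 0.164^0.5 / 0.979^1.5 = 3.93 × 0.4050 / 0.9687 = 1.643 d⁻¹.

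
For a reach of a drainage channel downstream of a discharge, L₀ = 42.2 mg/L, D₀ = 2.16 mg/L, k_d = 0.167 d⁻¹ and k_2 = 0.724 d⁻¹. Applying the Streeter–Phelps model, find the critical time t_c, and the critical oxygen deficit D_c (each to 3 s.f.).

t_c ≈ 2.30 d; D_c ≈ 6.63 mg/L

t_c = [1/(k_2−k_d)] ln[(k_2/k_d)(1 − D₀(k_2−k_d)/(k_d L₀))]
= [1/(0.724−0.167)] ln[(0.724/0.167)(1 − 2.16×0.5570/(0.167×42.2))]
= (1/0.5570) ln[4.335 × 0.8293] = 1.795 × ln(3.595) = 1.795 × 1.280 = 2.297 d.
D_c = (k_d/k_2) L₀ e^(−k_d t_c) = (0.167/0.724) × 42.2 × e^(−0.167×2.297) = 0.2307 × 42.2 × 0.6814 = 6.632 mg/L.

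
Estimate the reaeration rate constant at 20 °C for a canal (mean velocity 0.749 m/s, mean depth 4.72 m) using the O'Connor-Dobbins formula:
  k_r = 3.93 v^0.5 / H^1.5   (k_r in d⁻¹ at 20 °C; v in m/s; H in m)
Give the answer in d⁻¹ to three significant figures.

k_r = 3.93 × 0.749^0.5 / 4.72^1.5 = 3.93 × 0.8654 / 10.25 = 0.3317 d⁻¹.

k_r ≈ 0.332 d⁻¹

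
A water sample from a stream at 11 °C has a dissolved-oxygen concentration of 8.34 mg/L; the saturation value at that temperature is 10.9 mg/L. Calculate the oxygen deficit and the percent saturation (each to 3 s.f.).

D = C_s − C = 10.9 − 8.34 = 2.56 mg/L.
% saturation = 8.34/10.9 × 100 = 76.5 %.

D ≈ 2.56 mg/L; 76.5 % saturation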